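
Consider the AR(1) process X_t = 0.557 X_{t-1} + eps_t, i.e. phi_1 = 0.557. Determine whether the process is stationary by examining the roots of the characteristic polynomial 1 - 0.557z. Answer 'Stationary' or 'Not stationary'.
\text{Stationary}

The AR(p) characteristic polynomial is P(z) = 1 - 0.557z.
Stationarity requires all roots to lie outside the unit circle, i.e. |z| > 1 for every root.
This is linear in z: 1 + (-0.557) z = 0  =>  z = -1/(-0.557) = 1.795332,  |z| = 1.795332.
Moduli of all roots: 1.7953.
All moduli strictly greater than 1? Yes.
Verdict: Stationary.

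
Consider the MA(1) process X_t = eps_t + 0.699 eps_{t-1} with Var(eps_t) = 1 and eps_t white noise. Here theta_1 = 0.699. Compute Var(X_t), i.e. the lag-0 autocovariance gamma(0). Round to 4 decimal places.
\gamma(0) = 1.4886

For an MA(q) process X_t = eps_t + sum_i theta_i eps_{t-i} with
Var(eps_t) = sigma^2, the variance is
  gamma(0) = sigma^2 * (1 + sum_i theta_i^2).
  sum_i theta_i^2 = (0.699)^2 = 0.488601.
  gamma(0) = 1 * (1 + 0.488601) = 1 * 1.488601 = 1.488601, which rounds to 1.4886.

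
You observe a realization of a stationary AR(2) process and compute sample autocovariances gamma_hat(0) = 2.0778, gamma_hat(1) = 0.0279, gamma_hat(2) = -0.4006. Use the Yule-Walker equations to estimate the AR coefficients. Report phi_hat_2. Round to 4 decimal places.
\hat\phi_{2} = -0.1930

The Yule-Walker equations for an AR(p) process read, in matrix form,
  Gamma_p phi = r_p,   with   (Gamma_p)_{ij} = gamma(|i - j|),
                       (r_p)_i = gamma(i),   i,j = 1..p.
Substitute the sample gammas (Toeplitz matrix and right-hand side of size 2):
  Gamma_p = [[2.0778, 0.0279], [0.0279, 2.0778]]
  r_p     = [0.0279, -0.4006]
Written out:
  2.0778 phi_1 + 0.0279 phi_2 = 0.0279
  0.0279 phi_1 + 2.0778 phi_2 = -0.4006
Solve by Cramer's rule:
  det = gamma(0)^2 - gamma(1)^2 = (2.0778)^2 - (0.0279)^2 = 4.31725284 - 0.00077841 = 4.31647443
  phi_hat_1 = [gamma(1) gamma(0) - gamma(1) gamma(2)] / det = [(0.0279)(2.0778) - (0.0279)(-0.4006)] / 4.31647443 = 0.06914736 / 4.31647443 = 0.016
  phi_hat_2 = [gamma(0) gamma(2) - gamma(1)^2] / det = [(2.0778)(-0.4006) - (0.0279)^2] / 4.31647443 = -0.83314509 / 4.31647443 = -0.193
So phi_hat = [0.0160, -0.1930].
Therefore phi_hat_2 = -0.1930.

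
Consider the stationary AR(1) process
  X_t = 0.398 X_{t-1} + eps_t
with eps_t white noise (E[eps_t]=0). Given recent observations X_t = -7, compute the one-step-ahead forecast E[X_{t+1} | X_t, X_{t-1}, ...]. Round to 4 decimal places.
E[X_{t+1} \mid \mathcal F_t] = -2.7860

For an AR(p) model X_t = c + sum_i phi_i X_{t-i} + eps_t, the
one-step-ahead conditional mean is
  E[X_{t+1} | X_t, ...] = c + sum_i phi_i X_{t+1-i}.
Substitute known values:
  E[X_{t+1} | ...] = (0.398) * (-7)
                   = -2.7860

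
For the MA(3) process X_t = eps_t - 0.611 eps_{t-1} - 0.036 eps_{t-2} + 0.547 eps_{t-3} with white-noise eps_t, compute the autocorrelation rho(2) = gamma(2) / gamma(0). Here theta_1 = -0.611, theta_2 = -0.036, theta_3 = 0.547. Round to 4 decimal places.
\rho(2) = -0.2212

For an MA(q) process with theta_0 = 1, the autocovariance is
  gamma(k) = sigma^2 * sum_{i=0..q-k} theta_i * theta_{i+k},
and rho(k) = gamma(k) / gamma(0). Sigma^2 cancels.
  numerator   = (1)*(-0.036) + (-0.611)*(0.547) = -0.370217.
  denominator = (1)^2 + (-0.611)^2 + (-0.036)^2 + (0.547)^2 = 1.673826.
  rho(2) = -0.370217 / 1.673826 = -0.2212.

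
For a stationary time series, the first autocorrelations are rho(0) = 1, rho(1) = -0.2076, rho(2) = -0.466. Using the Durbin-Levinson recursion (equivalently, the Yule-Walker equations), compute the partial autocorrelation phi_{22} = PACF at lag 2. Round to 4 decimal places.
\phi_{22} = -0.5320

The PACF at lag k is phi_{kk}, the last component of the solution
to the Yule-Walker system G_k phi = r_k where
  (G_k)_{ij} = rho(|i - j|), (r_k)_i = rho(i), i,j = 1..k.
Equivalently, Durbin-Levinson gives phi_{kk} iteratively:
  phi_{11} = rho(1)
  phi_{kk} = [rho(k) - sum_{j=1..k-1} phi_{k-1,j} rho(k-j)]
            / [1 - sum_{j=1..k-1} phi_{k-1,j} rho(j)],
  phi_{k,j} = phi_{k-1,j} - phi_{kk} phi_{k-1,k-j},  j = 1..k-1.
Step k = 1:
  phi_11 = rho(1) = -0.2076.
Step k = 2:
  phi_22 = [rho(2) - phi_11 rho(1)] / [1 - phi_11 rho(1)] = [-0.466 - (-0.2076)(-0.2076)] / [1 - (-0.2076)(-0.2076)]
         = -0.50909776 / 0.95690224 = -0.532.
Therefore phi_{22} = -0.5320.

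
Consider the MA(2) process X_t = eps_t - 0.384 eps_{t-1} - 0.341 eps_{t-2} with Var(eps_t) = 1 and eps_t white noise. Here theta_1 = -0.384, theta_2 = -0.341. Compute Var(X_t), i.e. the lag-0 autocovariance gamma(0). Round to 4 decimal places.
\gamma(0) = 1.2637

For an MA(q) process X_t = eps_t + sum_i theta_i eps_{t-i} with
Var(eps_t) = sigma^2, the variance is
  gamma(0) = sigma^2 * (1 + sum_i theta_i^2).
  sum_i theta_i^2 = (-0.384)^2 + (-0.341)^2 = 0.147456 + 0.116281 = 0.263737.
  gamma(0) = 1 * (1 + 0.263737) = 1 * 1.263737 = 1.263737, which rounds to 1.2637.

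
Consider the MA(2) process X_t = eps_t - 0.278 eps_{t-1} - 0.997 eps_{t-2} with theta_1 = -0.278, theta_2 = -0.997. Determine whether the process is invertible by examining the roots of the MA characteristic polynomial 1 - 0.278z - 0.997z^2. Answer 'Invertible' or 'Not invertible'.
\text{Not invertible}

The MA(q) characteristic polynomial is P(z) = 1 - 0.278z - 0.997z^2.
Invertibility requires all roots to lie outside the unit circle, i.e. |z| > 1 for every root.
Set 1 + (-0.278) z + (-0.997) z^2 = 0, i.e. a z^2 + b z + c = 0 with a = -0.997, b = -0.278, c = 1.
Discriminant D = b^2 - 4ac = (-0.278)^2 - 4*(-0.997)*1 = 0.077284 - (-3.988) = 4.065284.
D >= 0, so the roots are real: z = (-b +/- sqrt(D)) / (2a) = (0.278 +/- 2.016255) / (-1.994).
  z_1 = (0.278 + 2.016255) / (-1.994) = -1.1506,   |z_1| = 1.1506.
  z_2 = (0.278 - 2.016255) / (-1.994) = 0.8717,   |z_2| = 0.8717.
Moduli of all roots: 1.1506, 0.8717.
All moduli strictly greater than 1? No.
Verdict: Not invertible.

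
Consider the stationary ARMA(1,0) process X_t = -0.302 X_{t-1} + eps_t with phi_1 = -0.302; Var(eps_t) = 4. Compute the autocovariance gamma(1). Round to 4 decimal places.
\gamma(1) = -1.3292

Multiply the model equation by X_{t-k} and take expectations. With theta_0 = psi_0 = 1 and psi_j the MA(infinity) weights, this gives
  gamma(k) - sum_i phi_i gamma(k-i) = c_k,
  c_k = sigma^2 * sum_{j=k..q} theta_j psi_{j-k}   (c_k = 0 for k > q),
using gamma(-m) = gamma(m).
Pure AR (q = 0): c_0 = sigma^2 = 4, c_k = 0 for k >= 1.
Equations for k = 0 and k = 1 (AR order 1):
  gamma(0) = phi_1 gamma(1) + c_0
  gamma(1) = phi_1 gamma(0) + c_1
Substituting the second into the first: gamma(0) (1 - phi_1^2) = c_0 + phi_1 c_1, so
  gamma(0) = c_0 / (1 - phi_1^2) = 4 / (1 - (-0.302)^2) = 4 / 0.908796 = 4.401428.
  gamma(1) = phi_1 gamma(0) = (-0.302)(4.401428) = -1.329231.
Therefore gamma(1) = -1.3292 (to 4 decimal places).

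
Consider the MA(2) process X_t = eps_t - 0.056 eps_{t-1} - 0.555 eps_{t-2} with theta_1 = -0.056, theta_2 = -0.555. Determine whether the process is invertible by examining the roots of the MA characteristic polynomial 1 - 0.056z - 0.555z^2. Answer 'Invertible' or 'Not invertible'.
\text{Invertible}

The MA(q) characteristic polynomial is P(z) = 1 - 0.056z - 0.555z^2.
Invertibility requires all roots to lie outside the unit circle, i.e. |z| > 1 for every root.
Set 1 + (-0.056) z + (-0.555) z^2 = 0, i.e. a z^2 + b z + c = 0 with a = -0.555, b = -0.056, c = 1.
Discriminant D = b^2 - 4ac = (-0.056)^2 - 4*(-0.555)*1 = 0.003136 - (-2.22) = 2.223136.
D >= 0, so the roots are real: z = (-b +/- sqrt(D)) / (2a) = (0.056 +/- 1.491018) / (-1.11).
  z_1 = (0.056 + 1.491018) / (-1.11) = -1.3937,   |z_1| = 1.3937.
  z_2 = (0.056 - 1.491018) / (-1.11) = 1.2928,   |z_2| = 1.2928.
Moduli of all roots: 1.3937, 1.2928.
All moduli strictly greater than 1? Yes.
Verdict: Invertible.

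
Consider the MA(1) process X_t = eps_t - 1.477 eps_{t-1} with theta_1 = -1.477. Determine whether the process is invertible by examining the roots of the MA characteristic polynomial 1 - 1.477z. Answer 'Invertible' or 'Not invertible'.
\text{Not invertible}

The MA(q) characteristic polynomial is P(z) = 1 - 1.477z.
Invertibility requires all roots to lie outside the unit circle, i.e. |z| > 1 for every root.
This is linear in z: 1 + (-1.477) z = 0  =>  z = -1/(-1.477) = 0.677048,  |z| = 0.677048.
Moduli of all roots: 0.6770.
All moduli strictly greater than 1? No.
Verdict: Not invertible.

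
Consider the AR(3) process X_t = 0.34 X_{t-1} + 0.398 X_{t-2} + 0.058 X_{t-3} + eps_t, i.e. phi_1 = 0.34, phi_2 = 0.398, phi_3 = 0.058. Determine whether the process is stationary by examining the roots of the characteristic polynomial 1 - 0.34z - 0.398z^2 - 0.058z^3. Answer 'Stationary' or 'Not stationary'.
\text{Stationary}

The AR(p) characteristic polynomial is P(z) = 1 - 0.34z - 0.398z^2 - 0.058z^3.
Stationarity requires all roots to lie outside the unit circle, i.e. |z| > 1 for every root.
Degree 3: look for a simple real root z0 first, then factor out (1 - z/z0) and solve the remaining quadratic.
Testing z0 = -5: P(-5) = 1 + (-0.34)(-5) + (-0.398)(-5)^2 + (-0.058)(-5)^3
  = 1 + (1.7) + (-9.95) + (7.25) = 0.  So z_0 = -5 is a root, |z_0| = 5.
Divide out the factor (1 + 0.2 z) = (1 - z/z0) (since 1/z0 = -0.2):
  P(z) = (1 + 0.2 z)(1 + (-0.54) z + (-0.29) z^2)
  [check: z-coef -0.54 - (-0.2) = -0.34; z^2-coef -0.29 - (-0.2)(-0.54) = -0.398; z^3-coef -(-0.2)(-0.29) = -0.058.]
Remaining roots from the quadratic factor 1 + (-0.54) z + (-0.29) z^2:
  Set 1 + (-0.54) z + (-0.29) z^2 = 0, i.e. a z^2 + b z + c = 0 with a = -0.29, b = -0.54, c = 1.
  Discriminant D = b^2 - 4ac = (-0.54)^2 - 4*(-0.29)*1 = 0.2916 - (-1.16) = 1.4516.
  D >= 0, so the roots are real: z = (-b +/- sqrt(D)) / (2a) = (0.54 +/- 1.204824) / (-0.58).
    z_1 = (0.54 + 1.204824) / (-0.58) = -3.0083,   |z_1| = 3.0083.
    z_2 = (0.54 - 1.204824) / (-0.58) = 1.1462,   |z_2| = 1.1462.
Moduli of all roots: 5.0000, 3.0083, 1.1462.
All moduli strictly greater than 1? Yes.
Verdict: Stationary.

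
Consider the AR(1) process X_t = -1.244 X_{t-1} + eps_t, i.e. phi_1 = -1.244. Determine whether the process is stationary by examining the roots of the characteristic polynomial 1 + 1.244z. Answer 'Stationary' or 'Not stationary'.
\text{Not stationary}

The AR(p) characteristic polynomial is P(z) = 1 + 1.244z.
Stationarity requires all roots to lie outside the unit circle, i.e. |z| > 1 for every root.
This is linear in z: 1 + (1.244) z = 0  =>  z = -1/(1.244) = -0.803859,  |z| = 0.803859.
Moduli of all roots: 0.8039.
All moduli strictly greater than 1? No.
Verdict: Not stationary.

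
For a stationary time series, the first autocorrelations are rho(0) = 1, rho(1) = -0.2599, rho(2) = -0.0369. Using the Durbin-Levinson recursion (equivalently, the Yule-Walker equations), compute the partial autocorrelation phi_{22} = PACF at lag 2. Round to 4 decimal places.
\phi_{22} = -0.1120

The PACF at lag k is phi_{kk}, the last component of the solution
to the Yule-Walker system G_k phi = r_k where
  (G_k)_{ij} = rho(|i - j|), (r_k)_i = rho(i), i,j = 1..k.
Equivalently, Durbin-Levinson gives phi_{kk} iteratively:
  phi_{11} = rho(1)
  phi_{kk} = [rho(k) - sum_{j=1..k-1} phi_{k-1,j} rho(k-j)]
            / [1 - sum_{j=1..k-1} phi_{k-1,j} rho(j)],
  phi_{k,j} = phi_{k-1,j} - phi_{kk} phi_{k-1,k-j},  j = 1..k-1.
Step k = 1:
  phi_11 = rho(1) = -0.2599.
Step k = 2:
  phi_22 = [rho(2) - phi_11 rho(1)] / [1 - phi_11 rho(1)] = [-0.0369 - (-0.2599)(-0.2599)] / [1 - (-0.2599)(-0.2599)]
         = -0.10444801 / 0.93245199 = -0.112.
Therefore phi_{22} = -0.1120.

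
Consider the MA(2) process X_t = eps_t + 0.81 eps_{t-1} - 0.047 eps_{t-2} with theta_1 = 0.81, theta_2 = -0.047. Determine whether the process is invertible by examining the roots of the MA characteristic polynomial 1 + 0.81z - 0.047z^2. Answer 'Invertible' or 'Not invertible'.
\text{Invertible}

The MA(q) characteristic polynomial is P(z) = 1 + 0.81z - 0.047z^2.
Invertibility requires all roots to lie outside the unit circle, i.e. |z| > 1 for every root.
Set 1 + (0.81) z + (-0.047) z^2 = 0, i.e. a z^2 + b z + c = 0 with a = -0.047, b = 0.81, c = 1.
Discriminant D = b^2 - 4ac = (0.81)^2 - 4*(-0.047)*1 = 0.6561 - (-0.188) = 0.8441.
D >= 0, so the roots are real: z = (-b +/- sqrt(D)) / (2a) = (-0.81 +/- 0.918749) / (-0.094).
  z_1 = (-0.81 + 0.918749) / (-0.094) = -1.1569,   |z_1| = 1.1569.
  z_2 = (-0.81 - 0.918749) / (-0.094) = 18.3909,   |z_2| = 18.3909.
Moduli of all roots: 1.1569, 18.3909.
All moduli strictly greater than 1? Yes.
Verdict: Invertible.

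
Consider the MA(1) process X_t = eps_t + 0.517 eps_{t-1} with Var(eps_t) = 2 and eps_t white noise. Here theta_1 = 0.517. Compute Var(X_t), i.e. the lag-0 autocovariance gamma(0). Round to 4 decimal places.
\gamma(0) = 2.5346

For an MA(q) process X_t = eps_t + sum_i theta_i eps_{t-i} with
Var(eps_t) = sigma^2, the variance is
  gamma(0) = sigma^2 * (1 + sum_i theta_i^2).
  sum_i theta_i^2 = (0.517)^2 = 0.267289.
  gamma(0) = 2 * (1 + 0.267289) = 2 * 1.267289 = 2.534578, which rounds to 2.5346.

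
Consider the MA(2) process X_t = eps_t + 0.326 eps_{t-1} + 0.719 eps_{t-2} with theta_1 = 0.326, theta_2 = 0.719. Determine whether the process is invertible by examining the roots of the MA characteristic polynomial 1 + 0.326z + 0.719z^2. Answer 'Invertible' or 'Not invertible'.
\text{Invertible}

The MA(q) characteristic polynomial is P(z) = 1 + 0.326z + 0.719z^2.
Invertibility requires all roots to lie outside the unit circle, i.e. |z| > 1 for every root.
Set 1 + (0.326) z + (0.719) z^2 = 0, i.e. a z^2 + b z + c = 0 with a = 0.719, b = 0.326, c = 1.
Discriminant D = b^2 - 4ac = (0.326)^2 - 4*(0.719)*1 = 0.106276 - (2.876) = -2.769724.
D < 0, so the roots are the complex-conjugate pair z = (-b +/- i sqrt(-D)) / (2a) = -0.2267 +/- 1.1573i.
For a conjugate pair |z|^2 = z * conj(z) = (product of roots) = c/a = 1/(0.719) = 1.390821, so |z| = sqrt(1.390821) = 1.1793 for both roots.
Moduli of all roots: 1.1793, 1.1793.
All moduli strictly greater than 1? Yes.
Verdict: Invertible.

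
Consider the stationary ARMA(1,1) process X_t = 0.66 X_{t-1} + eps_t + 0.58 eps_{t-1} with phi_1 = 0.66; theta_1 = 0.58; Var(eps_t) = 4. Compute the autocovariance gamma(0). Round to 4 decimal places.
\gamma(0) = 14.8972

Multiply the model equation by X_{t-k} and take expectations. With theta_0 = psi_0 = 1 and psi_j the MA(infinity) weights, this gives
  gamma(k) - sum_i phi_i gamma(k-i) = c_k,
  c_k = sigma^2 * sum_{j=k..q} theta_j psi_{j-k}   (c_k = 0 for k > q),
using gamma(-m) = gamma(m).
psi-weights needed (psi_j = theta_j + sum_i phi_i psi_{j-i}):
  psi_1 = theta_1 + phi_1 = 0.58 + (0.66) = 1.24
Right-hand sides:
  c_0 = sigma^2 (1 + theta_1 psi_1) = 4 * (1 + (0.58)(1.24)) = 4 * 1.7192 = 6.8768
  c_1 = sigma^2 theta_1 = 4 * (0.58) = 2.32
  c_2 = 0
Equations for k = 0 and k = 1 (AR order 1):
  gamma(0) = phi_1 gamma(1) + c_0
  gamma(1) = phi_1 gamma(0) + c_1
Substituting the second into the first: gamma(0) (1 - phi_1^2) = c_0 + phi_1 c_1, so
  gamma(0) = (c_0 + phi_1 c_1) / (1 - phi_1^2) = (6.8768 + (0.66)(2.32)) / (1 - (0.66)^2) = 8.408 / 0.5644 = 14.897236.
Therefore gamma(0) = 14.8972 (to 4 decimal places).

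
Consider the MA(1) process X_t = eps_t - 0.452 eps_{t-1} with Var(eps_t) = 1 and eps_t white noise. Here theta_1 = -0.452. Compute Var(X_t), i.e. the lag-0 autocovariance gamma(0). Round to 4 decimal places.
\gamma(0) = 1.2043

For an MA(q) process X_t = eps_t + sum_i theta_i eps_{t-i} with
Var(eps_t) = sigma^2, the variance is
  gamma(0) = sigma^2 * (1 + sum_i theta_i^2).
  sum_i theta_i^2 = (-0.452)^2 = 0.204304.
  gamma(0) = 1 * (1 + 0.204304) = 1 * 1.204304 = 1.204304, which rounds to 1.2043.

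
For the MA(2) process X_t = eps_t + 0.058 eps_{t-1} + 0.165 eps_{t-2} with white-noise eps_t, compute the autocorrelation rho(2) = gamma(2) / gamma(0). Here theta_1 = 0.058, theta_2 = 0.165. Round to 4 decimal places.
\rho(2) = 0.1601

For an MA(q) process with theta_0 = 1, the autocovariance is
  gamma(k) = sigma^2 * sum_{i=0..q-k} theta_i * theta_{i+k},
and rho(k) = gamma(k) / gamma(0). Sigma^2 cancels.
  numerator   = (1)*(0.165) = 0.165.
  denominator = (1)^2 + (0.058)^2 + (0.165)^2 = 1.030589.
  rho(2) = 0.165 / 1.030589 = 0.1601.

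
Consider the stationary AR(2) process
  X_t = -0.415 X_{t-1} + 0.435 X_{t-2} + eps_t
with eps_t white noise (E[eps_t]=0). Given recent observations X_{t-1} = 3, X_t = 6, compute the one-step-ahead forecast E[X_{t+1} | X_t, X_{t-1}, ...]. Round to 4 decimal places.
E[X_{t+1} \mid \mathcal F_t] = -1.1850

For an AR(p) model X_t = c + sum_i phi_i X_{t-i} + eps_t, the
one-step-ahead conditional mean is
  E[X_{t+1} | X_t, ...] = c + sum_i phi_i X_{t+1-i}.
Substitute known values:
  E[X_{t+1} | ...] = (-0.415) * (6) + (0.435) * (3)
                   = -1.1850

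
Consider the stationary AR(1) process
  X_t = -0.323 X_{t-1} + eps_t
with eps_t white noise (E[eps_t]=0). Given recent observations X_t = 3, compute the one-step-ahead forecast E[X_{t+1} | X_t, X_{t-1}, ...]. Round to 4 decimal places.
E[X_{t+1} \mid \mathcal F_t] = -0.9690

For an AR(p) model X_t = c + sum_i phi_i X_{t-i} + eps_t, the
one-step-ahead conditional mean is
  E[X_{t+1} | X_t, ...] = c + sum_i phi_i X_{t+1-i}.
Substitute known values:
  E[X_{t+1} | ...] = (-0.323) * (3)
                   = -0.9690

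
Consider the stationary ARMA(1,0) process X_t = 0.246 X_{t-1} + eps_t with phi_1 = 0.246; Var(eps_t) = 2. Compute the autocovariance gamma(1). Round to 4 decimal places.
\gamma(1) = 0.5237

Multiply the model equation by X_{t-k} and take expectations. With theta_0 = psi_0 = 1 and psi_j the MA(infinity) weights, this gives
  gamma(k) - sum_i phi_i gamma(k-i) = c_k,
  c_k = sigma^2 * sum_{j=k..q} theta_j psi_{j-k}   (c_k = 0 for k > q),
using gamma(-m) = gamma(m).
Pure AR (q = 0): c_0 = sigma^2 = 2, c_k = 0 for k >= 1.
Equations for k = 0 and k = 1 (AR order 1):
  gamma(0) = phi_1 gamma(1) + c_0
  gamma(1) = phi_1 gamma(0) + c_1
Substituting the second into the first: gamma(0) (1 - phi_1^2) = c_0 + phi_1 c_1, so
  gamma(0) = c_0 / (1 - phi_1^2) = 2 / (1 - (0.246)^2) = 2 / 0.939484 = 2.128828.
  gamma(1) = phi_1 gamma(0) = (0.246)(2.128828) = 0.523692.
Therefore gamma(1) = 0.5237 (to 4 decimal places).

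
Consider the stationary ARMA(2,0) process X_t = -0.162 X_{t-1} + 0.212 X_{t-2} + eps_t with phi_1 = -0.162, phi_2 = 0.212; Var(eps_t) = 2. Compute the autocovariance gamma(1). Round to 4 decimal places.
\gamma(1) = -0.4495

Multiply the model equation by X_{t-k} and take expectations. With theta_0 = psi_0 = 1 and psi_j the MA(infinity) weights, this gives
  gamma(k) - sum_i phi_i gamma(k-i) = c_k,
  c_k = sigma^2 * sum_{j=k..q} theta_j psi_{j-k}   (c_k = 0 for k > q),
using gamma(-m) = gamma(m).
Pure AR (q = 0): c_0 = sigma^2 = 2, c_k = 0 for k >= 1.
Equations for k = 0, 1, 2 (AR order 2, c_2 = 0):
  (E0) gamma(0) = phi_1 gamma(1) + phi_2 gamma(2) + c_0
  (E1) gamma(1) = phi_1 gamma(0) + phi_2 gamma(1) + c_1
  (E2) gamma(2) = phi_1 gamma(1) + phi_2 gamma(0)
From (E1): gamma(1) = A gamma(0) + B with
  A = phi_1 / (1 - phi_2) = -0.162 / 0.788 = -0.205584,   B = c_1 / (1 - phi_2) = 0 / 0.788 = 0.
Insert (E2) into (E0): gamma(0) (1 - phi_2^2) = phi_1 (1 + phi_2) gamma(1) + c_0.
  phi_1 (1 + phi_2) = (-0.162)(1.212) = -0.196344,   1 - phi_2^2 = 0.955056.
Replace gamma(1) by A gamma(0) + B and collect gamma(0):
  gamma(0) [0.955056 - (-0.196344)(-0.205584)] = c_0 = 2
  gamma(0) * 0.914691 = 2
  gamma(0) = 2 / 0.914691 = 2.186531.
  gamma(1) = A gamma(0) = (-0.205584)(2.186531) = -0.449515.
Therefore gamma(1) = -0.4495 (to 4 decimal places).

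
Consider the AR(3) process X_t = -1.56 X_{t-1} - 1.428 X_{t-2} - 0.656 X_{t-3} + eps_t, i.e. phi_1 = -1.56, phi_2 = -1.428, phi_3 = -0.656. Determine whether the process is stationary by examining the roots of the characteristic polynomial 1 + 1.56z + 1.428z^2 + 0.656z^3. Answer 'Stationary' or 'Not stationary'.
\text{Stationary}

The AR(p) characteristic polynomial is P(z) = 1 + 1.56z + 1.428z^2 + 0.656z^3.
Stationarity requires all roots to lie outside the unit circle, i.e. |z| > 1 for every root.
Degree 3: look for a simple real root z0 first, then factor out (1 - z/z0) and solve the remaining quadratic.
Testing z0 = -1.25: P(-1.25) = 1 + (1.56)(-1.25) + (1.428)(-1.25)^2 + (0.656)(-1.25)^3
  = 1 + (-1.95) + (2.23125) + (-1.28125) = 0.  So z_0 = -1.25 is a root, |z_0| = 1.25.
Divide out the factor (1 + 0.8 z) = (1 - z/z0) (since 1/z0 = -0.8):
  P(z) = (1 + 0.8 z)(1 + (0.76) z + (0.82) z^2)
  [check: z-coef 0.76 - (-0.8) = 1.56; z^2-coef 0.82 - (-0.8)(0.76) = 1.428; z^3-coef -(-0.8)(0.82) = 0.656.]
Remaining roots from the quadratic factor 1 + (0.76) z + (0.82) z^2:
  Set 1 + (0.76) z + (0.82) z^2 = 0, i.e. a z^2 + b z + c = 0 with a = 0.82, b = 0.76, c = 1.
  Discriminant D = b^2 - 4ac = (0.76)^2 - 4*(0.82)*1 = 0.5776 - (3.28) = -2.7024.
  D < 0, so the roots are the complex-conjugate pair z = (-b +/- i sqrt(-D)) / (2a) = -0.4634 +/- 1.0024i.
  For a conjugate pair |z|^2 = z * conj(z) = (product of roots) = c/a = 1/(0.82) = 1.219512, so |z| = sqrt(1.219512) = 1.1043 for both roots.
Moduli of all roots: 1.2500, 1.1043, 1.1043.
All moduli strictly greater than 1? Yes.
Verdict: Stationary.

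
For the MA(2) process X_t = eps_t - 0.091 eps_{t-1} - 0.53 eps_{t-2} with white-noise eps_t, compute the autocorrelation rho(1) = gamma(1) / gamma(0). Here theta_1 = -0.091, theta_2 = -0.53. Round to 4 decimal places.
\rho(1) = -0.0332

For an MA(q) process with theta_0 = 1, the autocovariance is
  gamma(k) = sigma^2 * sum_{i=0..q-k} theta_i * theta_{i+k},
and rho(k) = gamma(k) / gamma(0). Sigma^2 cancels.
  numerator   = (1)*(-0.091) + (-0.091)*(-0.53) = -0.04277.
  denominator = (1)^2 + (-0.091)^2 + (-0.53)^2 = 1.289181.
  rho(1) = -0.04277 / 1.289181 = -0.0332.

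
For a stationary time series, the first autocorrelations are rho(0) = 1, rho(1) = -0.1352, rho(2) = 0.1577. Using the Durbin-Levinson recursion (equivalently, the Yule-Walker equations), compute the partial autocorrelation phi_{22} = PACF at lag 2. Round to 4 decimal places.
\phi_{22} = 0.1420

The PACF at lag k is phi_{kk}, the last component of the solution
to the Yule-Walker system G_k phi = r_k where
  (G_k)_{ij} = rho(|i - j|), (r_k)_i = rho(i), i,j = 1..k.
Equivalently, Durbin-Levinson gives phi_{kk} iteratively:
  phi_{11} = rho(1)
  phi_{kk} = [rho(k) - sum_{j=1..k-1} phi_{k-1,j} rho(k-j)]
            / [1 - sum_{j=1..k-1} phi_{k-1,j} rho(j)],
  phi_{k,j} = phi_{k-1,j} - phi_{kk} phi_{k-1,k-j},  j = 1..k-1.
Step k = 1:
  phi_11 = rho(1) = -0.1352.
Step k = 2:
  phi_22 = [rho(2) - phi_11 rho(1)] / [1 - phi_11 rho(1)] = [0.1577 - (-0.1352)(-0.1352)] / [1 - (-0.1352)(-0.1352)]
         = 0.13942096 / 0.98172096 = 0.142.
Therefore phi_{22} = 0.1420.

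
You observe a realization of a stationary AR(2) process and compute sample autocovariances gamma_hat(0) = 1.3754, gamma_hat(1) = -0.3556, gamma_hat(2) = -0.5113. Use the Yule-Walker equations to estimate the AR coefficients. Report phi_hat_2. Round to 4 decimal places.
\hat\phi_{2} = -0.4700

The Yule-Walker equations for an AR(p) process read, in matrix form,
  Gamma_p phi = r_p,   with   (Gamma_p)_{ij} = gamma(|i - j|),
                       (r_p)_i = gamma(i),   i,j = 1..p.
Substitute the sample gammas (Toeplitz matrix and right-hand side of size 2):
  Gamma_p = [[1.3754, -0.3556], [-0.3556, 1.3754]]
  r_p     = [-0.3556, -0.5113]
Written out:
  1.3754 phi_1 - 0.3556 phi_2 = -0.3556
  -0.3556 phi_1 + 1.3754 phi_2 = -0.5113
Solve by Cramer's rule:
  det = gamma(0)^2 - gamma(1)^2 = (1.3754)^2 - (-0.3556)^2 = 1.89172516 - 0.12645136 = 1.7652738
  phi_hat_1 = [gamma(1) gamma(0) - gamma(1) gamma(2)] / det = [(-0.3556)(1.3754) - (-0.3556)(-0.5113)] / 1.7652738 = -0.67091052 / 1.7652738 = -0.3801
  phi_hat_2 = [gamma(0) gamma(2) - gamma(1)^2] / det = [(1.3754)(-0.5113) - (-0.3556)^2] / 1.7652738 = -0.82969338 / 1.7652738 = -0.47
So phi_hat = [-0.3801, -0.4700].
Therefore phi_hat_2 = -0.4700.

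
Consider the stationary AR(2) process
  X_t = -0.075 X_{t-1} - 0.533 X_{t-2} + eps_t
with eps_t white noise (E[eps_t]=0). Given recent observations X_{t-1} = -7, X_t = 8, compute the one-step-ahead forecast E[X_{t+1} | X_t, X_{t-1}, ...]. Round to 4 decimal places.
E[X_{t+1} \mid \mathcal F_t] = 3.1310

For an AR(p) model X_t = c + sum_i phi_i X_{t-i} + eps_t, the
one-step-ahead conditional mean is
  E[X_{t+1} | X_t, ...] = c + sum_i phi_i X_{t+1-i}.
Substitute known values:
  E[X_{t+1} | ...] = (-0.075) * (8) + (-0.533) * (-7)
                   = 3.1310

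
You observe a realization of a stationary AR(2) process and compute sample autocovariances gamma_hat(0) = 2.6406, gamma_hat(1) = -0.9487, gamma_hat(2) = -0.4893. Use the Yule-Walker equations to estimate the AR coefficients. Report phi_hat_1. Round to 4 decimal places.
\hat\phi_{1} = -0.4890

The Yule-Walker equations for an AR(p) process read, in matrix form,
  Gamma_p phi = r_p,   with   (Gamma_p)_{ij} = gamma(|i - j|),
                       (r_p)_i = gamma(i),   i,j = 1..p.
Substitute the sample gammas (Toeplitz matrix and right-hand side of size 2):
  Gamma_p = [[2.6406, -0.9487], [-0.9487, 2.6406]]
  r_p     = [-0.9487, -0.4893]
Written out:
  2.6406 phi_1 - 0.9487 phi_2 = -0.9487
  -0.9487 phi_1 + 2.6406 phi_2 = -0.4893
Solve by Cramer's rule:
  det = gamma(0)^2 - gamma(1)^2 = (2.6406)^2 - (-0.9487)^2 = 6.97276836 - 0.90003169 = 6.07273667
  phi_hat_1 = [gamma(1) gamma(0) - gamma(1) gamma(2)] / det = [(-0.9487)(2.6406) - (-0.9487)(-0.4893)] / 6.07273667 = -2.96933613 / 6.07273667 = -0.489
  phi_hat_2 = [gamma(0) gamma(2) - gamma(1)^2] / det = [(2.6406)(-0.4893) - (-0.9487)^2] / 6.07273667 = -2.19207727 / 6.07273667 = -0.361
So phi_hat = [-0.4890, -0.3610].
Therefore phi_hat_1 = -0.4890.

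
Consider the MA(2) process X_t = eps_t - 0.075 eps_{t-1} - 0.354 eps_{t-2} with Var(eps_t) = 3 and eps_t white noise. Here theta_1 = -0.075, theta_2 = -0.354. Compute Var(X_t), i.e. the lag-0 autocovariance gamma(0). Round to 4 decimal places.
\gamma(0) = 3.3928

For an MA(q) process X_t = eps_t + sum_i theta_i eps_{t-i} with
Var(eps_t) = sigma^2, the variance is
  gamma(0) = sigma^2 * (1 + sum_i theta_i^2).
  sum_i theta_i^2 = (-0.075)^2 + (-0.354)^2 = 0.005625 + 0.125316 = 0.130941.
  gamma(0) = 3 * (1 + 0.130941) = 3 * 1.130941 = 3.392823, which rounds to 3.3928.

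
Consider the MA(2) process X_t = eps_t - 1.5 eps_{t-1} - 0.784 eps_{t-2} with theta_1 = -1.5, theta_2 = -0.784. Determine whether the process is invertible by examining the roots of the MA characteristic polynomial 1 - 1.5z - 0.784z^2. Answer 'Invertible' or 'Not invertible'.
\text{Not invertible}

The MA(q) characteristic polynomial is P(z) = 1 - 1.5z - 0.784z^2.
Invertibility requires all roots to lie outside the unit circle, i.e. |z| > 1 for every root.
Set 1 + (-1.5) z + (-0.784) z^2 = 0, i.e. a z^2 + b z + c = 0 with a = -0.784, b = -1.5, c = 1.
Discriminant D = b^2 - 4ac = (-1.5)^2 - 4*(-0.784)*1 = 2.25 - (-3.136) = 5.386.
D >= 0, so the roots are real: z = (-b +/- sqrt(D)) / (2a) = (1.5 +/- 2.320776) / (-1.568).
  z_1 = (1.5 + 2.320776) / (-1.568) = -2.4367,   |z_1| = 2.4367.
  z_2 = (1.5 - 2.320776) / (-1.568) = 0.5235,   |z_2| = 0.5235.
Moduli of all roots: 2.4367, 0.5235.
All moduli strictly greater than 1? No.
Verdict: Not invertible.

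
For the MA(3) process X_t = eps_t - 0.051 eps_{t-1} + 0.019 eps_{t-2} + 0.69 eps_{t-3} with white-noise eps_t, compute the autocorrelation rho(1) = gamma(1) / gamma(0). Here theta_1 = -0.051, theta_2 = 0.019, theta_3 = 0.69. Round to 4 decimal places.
\rho(1) = -0.0263

For an MA(q) process with theta_0 = 1, the autocovariance is
  gamma(k) = sigma^2 * sum_{i=0..q-k} theta_i * theta_{i+k},
and rho(k) = gamma(k) / gamma(0). Sigma^2 cancels.
  numerator   = (1)*(-0.051) + (-0.051)*(0.019) + (0.019)*(0.69) = -0.038859.
  denominator = (1)^2 + (-0.051)^2 + (0.019)^2 + (0.69)^2 = 1.479062.
  rho(1) = -0.038859 / 1.479062 = -0.0263.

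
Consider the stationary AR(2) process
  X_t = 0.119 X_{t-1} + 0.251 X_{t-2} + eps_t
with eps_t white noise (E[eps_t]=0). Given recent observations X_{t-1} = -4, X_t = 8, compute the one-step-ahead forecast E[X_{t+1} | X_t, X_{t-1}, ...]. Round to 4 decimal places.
E[X_{t+1} \mid \mathcal F_t] = -0.0520

For an AR(p) model X_t = c + sum_i phi_i X_{t-i} + eps_t, the
one-step-ahead conditional mean is
  E[X_{t+1} | X_t, ...] = c + sum_i phi_i X_{t+1-i}.
Substitute known values:
  E[X_{t+1} | ...] = (0.119) * (8) + (0.251) * (-4)
                   = -0.0520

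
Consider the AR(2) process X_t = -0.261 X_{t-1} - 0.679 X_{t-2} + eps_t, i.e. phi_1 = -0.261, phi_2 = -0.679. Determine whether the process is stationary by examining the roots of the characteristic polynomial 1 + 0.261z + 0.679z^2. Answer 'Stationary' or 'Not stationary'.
\text{Stationary}

The AR(p) characteristic polynomial is P(z) = 1 + 0.261z + 0.679z^2.
Stationarity requires all roots to lie outside the unit circle, i.e. |z| > 1 for every root.
Set 1 + (0.261) z + (0.679) z^2 = 0, i.e. a z^2 + b z + c = 0 with a = 0.679, b = 0.261, c = 1.
Discriminant D = b^2 - 4ac = (0.261)^2 - 4*(0.679)*1 = 0.068121 - (2.716) = -2.647879.
D < 0, so the roots are the complex-conjugate pair z = (-b +/- i sqrt(-D)) / (2a) = -0.1922 +/- 1.1983i.
For a conjugate pair |z|^2 = z * conj(z) = (product of roots) = c/a = 1/(0.679) = 1.472754, so |z| = sqrt(1.472754) = 1.2136 for both roots.
Moduli of all roots: 1.2136, 1.2136.
All moduli strictly greater than 1? Yes.
Verdict: Stationary.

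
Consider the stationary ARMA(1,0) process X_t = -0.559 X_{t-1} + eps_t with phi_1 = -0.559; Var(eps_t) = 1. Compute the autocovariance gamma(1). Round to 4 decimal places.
\gamma(1) = -0.8131

Multiply the model equation by X_{t-k} and take expectations. With theta_0 = psi_0 = 1 and psi_j the MA(infinity) weights, this gives
  gamma(k) - sum_i phi_i gamma(k-i) = c_k,
  c_k = sigma^2 * sum_{j=k..q} theta_j psi_{j-k}   (c_k = 0 for k > q),
using gamma(-m) = gamma(m).
Pure AR (q = 0): c_0 = sigma^2 = 1, c_k = 0 for k >= 1.
Equations for k = 0 and k = 1 (AR order 1):
  gamma(0) = phi_1 gamma(1) + c_0
  gamma(1) = phi_1 gamma(0) + c_1
Substituting the second into the first: gamma(0) (1 - phi_1^2) = c_0 + phi_1 c_1, so
  gamma(0) = c_0 / (1 - phi_1^2) = 1 / (1 - (-0.559)^2) = 1 / 0.687519 = 1.454505.
  gamma(1) = phi_1 gamma(0) = (-0.559)(1.454505) = -0.813068.
Therefore gamma(1) = -0.8131 (to 4 decimal places).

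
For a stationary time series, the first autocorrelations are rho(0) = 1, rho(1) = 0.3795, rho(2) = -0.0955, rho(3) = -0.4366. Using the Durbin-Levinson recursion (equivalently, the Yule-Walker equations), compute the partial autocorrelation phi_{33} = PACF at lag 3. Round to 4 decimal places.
\phi_{33} = -0.3600

The PACF at lag k is phi_{kk}, the last component of the solution
to the Yule-Walker system G_k phi = r_k where
  (G_k)_{ij} = rho(|i - j|), (r_k)_i = rho(i), i,j = 1..k.
Equivalently, Durbin-Levinson gives phi_{kk} iteratively:
  phi_{11} = rho(1)
  phi_{kk} = [rho(k) - sum_{j=1..k-1} phi_{k-1,j} rho(k-j)]
            / [1 - sum_{j=1..k-1} phi_{k-1,j} rho(j)],
  phi_{k,j} = phi_{k-1,j} - phi_{kk} phi_{k-1,k-j},  j = 1..k-1.
Step k = 1:
  phi_11 = rho(1) = 0.3795.
Step k = 2:
  phi_22 = [rho(2) - phi_11 rho(1)] / [1 - phi_11 rho(1)] = [-0.0955 - (0.3795)(0.3795)] / [1 - (0.3795)(0.3795)]
         = -0.23952025 / 0.85597975 = -0.27982.
  Update: phi_21 = phi_11 - phi_22 phi_11 = 0.3795 - (-0.27982)(0.3795) = 0.485692.
Step k = 3:
  phi_33 = [rho(3) - phi_21 rho(2) - phi_22 rho(1)] / [1 - phi_21 rho(1) - phi_22 rho(2)]
    numerator   = -0.4366 - (0.485692)(-0.0955) - (-0.27982)(0.3795) = -0.28402476
    denominator = 1 - (0.485692)(0.3795) - (-0.27982)(-0.0955) = 0.78895719
  phi_33 = -0.28402476 / 0.78895719 = -0.36.
Therefore phi_{33} = -0.3600.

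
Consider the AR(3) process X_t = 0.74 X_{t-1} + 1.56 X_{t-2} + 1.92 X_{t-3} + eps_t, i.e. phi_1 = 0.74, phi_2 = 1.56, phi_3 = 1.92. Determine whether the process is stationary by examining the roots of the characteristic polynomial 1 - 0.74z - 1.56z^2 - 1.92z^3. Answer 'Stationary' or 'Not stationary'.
\text{Not stationary}

The AR(p) characteristic polynomial is P(z) = 1 - 0.74z - 1.56z^2 - 1.92z^3.
Stationarity requires all roots to lie outside the unit circle, i.e. |z| > 1 for every root.
Degree 3: look for a simple real root z0 first, then factor out (1 - z/z0) and solve the remaining quadratic.
Testing z0 = 0.5: P(0.5) = 1 + (-0.74)(0.5) + (-1.56)(0.5)^2 + (-1.92)(0.5)^3
  = 1 + (-0.37) + (-0.39) + (-0.24) = 0.  So z_0 = 0.5 is a root, |z_0| = 0.5.
Divide out the factor (1 - 2 z) = (1 - z/z0) (since 1/z0 = 2):
  P(z) = (1 - 2 z)(1 + (1.26) z + (0.96) z^2)
  [check: z-coef 1.26 - (2) = -0.74; z^2-coef 0.96 - (2)(1.26) = -1.56; z^3-coef -(2)(0.96) = -1.92.]
Remaining roots from the quadratic factor 1 + (1.26) z + (0.96) z^2:
  Set 1 + (1.26) z + (0.96) z^2 = 0, i.e. a z^2 + b z + c = 0 with a = 0.96, b = 1.26, c = 1.
  Discriminant D = b^2 - 4ac = (1.26)^2 - 4*(0.96)*1 = 1.5876 - (3.84) = -2.2524.
  D < 0, so the roots are the complex-conjugate pair z = (-b +/- i sqrt(-D)) / (2a) = -0.6562 +/- 0.7817i.
  For a conjugate pair |z|^2 = z * conj(z) = (product of roots) = c/a = 1/(0.96) = 1.041667, so |z| = sqrt(1.041667) = 1.0206 for both roots.
Moduli of all roots: 0.5000, 1.0206, 1.0206.
All moduli strictly greater than 1? No.
Verdict: Not stationary.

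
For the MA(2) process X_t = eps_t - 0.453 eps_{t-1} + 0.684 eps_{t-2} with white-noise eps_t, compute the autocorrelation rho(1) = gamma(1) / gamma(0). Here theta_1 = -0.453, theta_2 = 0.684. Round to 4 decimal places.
\rho(1) = -0.4560

For an MA(q) process with theta_0 = 1, the autocovariance is
  gamma(k) = sigma^2 * sum_{i=0..q-k} theta_i * theta_{i+k},
and rho(k) = gamma(k) / gamma(0). Sigma^2 cancels.
  numerator   = (1)*(-0.453) + (-0.453)*(0.684) = -0.762852.
  denominator = (1)^2 + (-0.453)^2 + (0.684)^2 = 1.673065.
  rho(1) = -0.762852 / 1.673065 = -0.4560.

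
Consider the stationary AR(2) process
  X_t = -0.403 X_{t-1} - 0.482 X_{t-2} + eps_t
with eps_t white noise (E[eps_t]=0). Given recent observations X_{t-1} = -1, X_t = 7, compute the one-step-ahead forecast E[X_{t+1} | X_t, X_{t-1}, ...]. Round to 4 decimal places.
E[X_{t+1} \mid \mathcal F_t] = -2.3390

For an AR(p) model X_t = c + sum_i phi_i X_{t-i} + eps_t, the
one-step-ahead conditional mean is
  E[X_{t+1} | X_t, ...] = c + sum_i phi_i X_{t+1-i}.
Substitute known values:
  E[X_{t+1} | ...] = (-0.403) * (7) + (-0.482) * (-1)
                   = -2.3390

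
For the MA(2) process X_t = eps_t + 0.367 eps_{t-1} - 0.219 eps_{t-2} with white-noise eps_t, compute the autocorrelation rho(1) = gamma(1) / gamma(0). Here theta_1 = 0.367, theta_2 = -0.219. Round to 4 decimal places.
\rho(1) = 0.2424

For an MA(q) process with theta_0 = 1, the autocovariance is
  gamma(k) = sigma^2 * sum_{i=0..q-k} theta_i * theta_{i+k},
and rho(k) = gamma(k) / gamma(0). Sigma^2 cancels.
  numerator   = (1)*(0.367) + (0.367)*(-0.219) = 0.286627.
  denominator = (1)^2 + (0.367)^2 + (-0.219)^2 = 1.18265.
  rho(1) = 0.286627 / 1.18265 = 0.2424.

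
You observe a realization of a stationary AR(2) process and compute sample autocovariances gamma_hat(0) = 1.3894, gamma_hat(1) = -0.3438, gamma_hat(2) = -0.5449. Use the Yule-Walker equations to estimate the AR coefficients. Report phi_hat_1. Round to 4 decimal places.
\hat\phi_{1} = -0.3670

The Yule-Walker equations for an AR(p) process read, in matrix form,
  Gamma_p phi = r_p,   with   (Gamma_p)_{ij} = gamma(|i - j|),
                       (r_p)_i = gamma(i),   i,j = 1..p.
Substitute the sample gammas (Toeplitz matrix and right-hand side of size 2):
  Gamma_p = [[1.3894, -0.3438], [-0.3438, 1.3894]]
  r_p     = [-0.3438, -0.5449]
Written out:
  1.3894 phi_1 - 0.3438 phi_2 = -0.3438
  -0.3438 phi_1 + 1.3894 phi_2 = -0.5449
Solve by Cramer's rule:
  det = gamma(0)^2 - gamma(1)^2 = (1.3894)^2 - (-0.3438)^2 = 1.93043236 - 0.11819844 = 1.81223392
  phi_hat_1 = [gamma(1) gamma(0) - gamma(1) gamma(2)] / det = [(-0.3438)(1.3894) - (-0.3438)(-0.5449)] / 1.81223392 = -0.66501234 / 1.81223392 = -0.367
  phi_hat_2 = [gamma(0) gamma(2) - gamma(1)^2] / det = [(1.3894)(-0.5449) - (-0.3438)^2] / 1.81223392 = -0.8752825 / 1.81223392 = -0.483
So phi_hat = [-0.3670, -0.4830].
Therefore phi_hat_1 = -0.3670.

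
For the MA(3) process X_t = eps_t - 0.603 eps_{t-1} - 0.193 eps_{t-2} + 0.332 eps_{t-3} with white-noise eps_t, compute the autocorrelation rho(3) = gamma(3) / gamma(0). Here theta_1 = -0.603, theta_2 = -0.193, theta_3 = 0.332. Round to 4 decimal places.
\rho(3) = 0.2197

For an MA(q) process with theta_0 = 1, the autocovariance is
  gamma(k) = sigma^2 * sum_{i=0..q-k} theta_i * theta_{i+k},
and rho(k) = gamma(k) / gamma(0). Sigma^2 cancels.
  numerator   = (1)*(0.332) = 0.332.
  denominator = (1)^2 + (-0.603)^2 + (-0.193)^2 + (0.332)^2 = 1.511082.
  rho(3) = 0.332 / 1.511082 = 0.2197.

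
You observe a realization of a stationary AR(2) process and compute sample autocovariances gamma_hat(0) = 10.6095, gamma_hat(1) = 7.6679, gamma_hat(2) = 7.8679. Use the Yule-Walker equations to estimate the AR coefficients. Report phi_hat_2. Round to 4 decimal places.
\hat\phi_{2} = 0.4590

The Yule-Walker equations for an AR(p) process read, in matrix form,
  Gamma_p phi = r_p,   with   (Gamma_p)_{ij} = gamma(|i - j|),
                       (r_p)_i = gamma(i),   i,j = 1..p.
Substitute the sample gammas (Toeplitz matrix and right-hand side of size 2):
  Gamma_p = [[10.6095, 7.6679], [7.6679, 10.6095]]
  r_p     = [7.6679, 7.8679]
Written out:
  10.6095 phi_1 + 7.6679 phi_2 = 7.6679
  7.6679 phi_1 + 10.6095 phi_2 = 7.8679
Solve by Cramer's rule:
  det = gamma(0)^2 - gamma(1)^2 = (10.6095)^2 - (7.6679)^2 = 112.56149025 - 58.79669041 = 53.76479984
  phi_hat_1 = [gamma(1) gamma(0) - gamma(1) gamma(2)] / det = [(7.6679)(10.6095) - (7.6679)(7.8679)] / 53.76479984 = 21.02231464 / 53.76479984 = 0.391
  phi_hat_2 = [gamma(0) gamma(2) - gamma(1)^2] / det = [(10.6095)(7.8679) - (7.6679)^2] / 53.76479984 = 24.67779464 / 53.76479984 = 0.459
So phi_hat = [0.3910, 0.4590].
Therefore phi_hat_2 = 0.4590.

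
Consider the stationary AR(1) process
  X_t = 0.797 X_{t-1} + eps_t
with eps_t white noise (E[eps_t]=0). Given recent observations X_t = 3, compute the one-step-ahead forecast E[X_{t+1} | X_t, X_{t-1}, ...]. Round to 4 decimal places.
E[X_{t+1} \mid \mathcal F_t] = 2.3910

For an AR(p) model X_t = c + sum_i phi_i X_{t-i} + eps_t, the
one-step-ahead conditional mean is
  E[X_{t+1} | X_t, ...] = c + sum_i phi_i X_{t+1-i}.
Substitute known values:
  E[X_{t+1} | ...] = (0.797) * (3)
                   = 2.3910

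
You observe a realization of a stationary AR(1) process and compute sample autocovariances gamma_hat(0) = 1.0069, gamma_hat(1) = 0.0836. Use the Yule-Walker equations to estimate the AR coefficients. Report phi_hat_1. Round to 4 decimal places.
\hat\phi_{1} = 0.0830

The Yule-Walker equations for an AR(p) process read, in matrix form,
  Gamma_p phi = r_p,   with   (Gamma_p)_{ij} = gamma(|i - j|),
                       (r_p)_i = gamma(i),   i,j = 1..p.
Substitute the sample gammas (Toeplitz matrix and right-hand side of size 1):
  Gamma_p = [[1.0069]]
  r_p     = [0.0836]
With p = 1 this is the single equation gamma(0) phi_1 = gamma(1):
  phi_hat_1 = gamma(1) / gamma(0) = 0.0836 / 1.0069 = 0.0830.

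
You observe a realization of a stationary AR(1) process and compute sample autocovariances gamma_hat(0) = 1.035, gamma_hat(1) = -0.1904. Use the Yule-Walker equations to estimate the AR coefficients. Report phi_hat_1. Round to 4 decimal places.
\hat\phi_{1} = -0.1840

The Yule-Walker equations for an AR(p) process read, in matrix form,
  Gamma_p phi = r_p,   with   (Gamma_p)_{ij} = gamma(|i - j|),
                       (r_p)_i = gamma(i),   i,j = 1..p.
Substitute the sample gammas (Toeplitz matrix and right-hand side of size 1):
  Gamma_p = [[1.035]]
  r_p     = [-0.1904]
With p = 1 this is the single equation gamma(0) phi_1 = gamma(1):
  phi_hat_1 = gamma(1) / gamma(0) = -0.1904 / 1.035 = -0.1840.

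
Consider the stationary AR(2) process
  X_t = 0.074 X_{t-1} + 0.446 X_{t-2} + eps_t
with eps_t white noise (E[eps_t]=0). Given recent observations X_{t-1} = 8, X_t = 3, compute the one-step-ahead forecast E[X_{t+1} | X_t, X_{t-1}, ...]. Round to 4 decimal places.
E[X_{t+1} \mid \mathcal F_t] = 3.7900

For an AR(p) model X_t = c + sum_i phi_i X_{t-i} + eps_t, the
one-step-ahead conditional mean is
  E[X_{t+1} | X_t, ...] = c + sum_i phi_i X_{t+1-i}.
Substitute known values:
  E[X_{t+1} | ...] = (0.074) * (3) + (0.446) * (8)
                   = 3.7900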